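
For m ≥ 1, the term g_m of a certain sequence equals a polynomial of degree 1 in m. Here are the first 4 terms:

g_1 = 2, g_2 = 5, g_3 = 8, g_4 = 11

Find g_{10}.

1st diffs: 3, 3, 3 (constant).
So g_m = 3m - 1.
Evaluating at m = 10 gives g_{10} = 29.

29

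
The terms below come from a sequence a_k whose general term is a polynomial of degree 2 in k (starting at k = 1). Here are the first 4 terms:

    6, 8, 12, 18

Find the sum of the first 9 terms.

1st diffs: 2, 4, 6.
2nd diffs: 2, 2 (constant).
Newton forward-difference form: a_k = 6 + 2·C(k-1,1) + 2·C(k-1,2).
Continuing: …, 26, 36, 48, 62, …, a_9 = 78.
Summing k = 1..9 (9 terms) gives 294.

294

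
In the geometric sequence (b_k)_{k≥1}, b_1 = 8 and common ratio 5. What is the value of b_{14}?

9765625000

b_k = 8·5^(k-1).
b_{14} = 8·5^13 = 9765625000.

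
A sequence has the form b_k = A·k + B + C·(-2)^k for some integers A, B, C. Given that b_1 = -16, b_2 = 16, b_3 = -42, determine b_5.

Plug in k = 1, 2, 3: A + B - 2C = -16; 2A + B + 4C = 16; 3A + B - 8C = -42.
Subtracting the first from the second: A + 6C = 32.
Subtracting the second from the third: A - 12C = -58.
Solving: C = 5, A = 2, then B = -8.
Therefore b_5 = 10 + (-8) + 5·(-32) = -158.

-158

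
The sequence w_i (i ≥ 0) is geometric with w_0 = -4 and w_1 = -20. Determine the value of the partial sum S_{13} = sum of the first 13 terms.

-1220703124

Common ratio r = 5.
w_i = (-4)·5^(i-0).
S = (-4)·(5^13 - 1)/(5 - 1) = (-4)·(1220703125 - 1)/(4) = -1220703124.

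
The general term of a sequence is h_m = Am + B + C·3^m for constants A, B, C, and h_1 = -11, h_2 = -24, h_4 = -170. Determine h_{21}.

Plug in m = 1, 2, 4: A + B + 3C = -11; 2A + B + 9C = -24; 4A + B + 81C = -170.
Subtracting the first from the second: A + 6C = -13.
Subtracting the second from the third: 2A + 72C = -146.
Solving: C = -2, A = -1, then B = -4.
So h_m = -1·m + (-4) + (-2)·3^m; at m=21 this is -20920706431.

-20920706431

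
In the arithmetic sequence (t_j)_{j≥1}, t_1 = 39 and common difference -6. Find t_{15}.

t_j = 39 + (j - 1)·(-6).
t_{15} = 39 + 14·(-6) = -45.

-45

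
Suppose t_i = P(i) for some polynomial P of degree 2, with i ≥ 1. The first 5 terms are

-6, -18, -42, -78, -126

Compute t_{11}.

-666

1st diffs: -12, -24, -36, -48.
2nd diffs: -12, -12, -12 (constant).
So t_i = -6i^2 + 6i - 6.
Evaluating at i = 11 gives t_{11} = -666.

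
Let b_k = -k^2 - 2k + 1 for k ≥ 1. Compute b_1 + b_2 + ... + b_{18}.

-2433

Over k = 1..18: Σk = 171, Σk² = 2109.
Total = (-1)·2109 + (-2)·171 + (1)·18 = -2433.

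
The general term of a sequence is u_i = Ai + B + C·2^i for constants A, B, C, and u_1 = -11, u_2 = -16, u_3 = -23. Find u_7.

-155

At i = 1, 2, 3: A + B + 2C = -11; 2A + B + 4C = -16; 3A + B + 8C = -23.
Subtracting the first from the second: A + 2C = -5.
Subtracting the second from the third: A + 4C = -7.
Solving: C = -1, A = -3, then B = -6.
Therefore u_7 = -21 + (-6) + (-1)·128 = -155.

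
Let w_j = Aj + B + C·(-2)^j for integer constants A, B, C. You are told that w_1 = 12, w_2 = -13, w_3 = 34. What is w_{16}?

At j = 1, 2, 3: A + B - 2C = 12; 2A + B + 4C = -13; 3A + B - 8C = 34.
Subtracting the first from the second: A + 6C = -25.
Subtracting the second from the third: A - 12C = 47.
Solving: C = -4, A = -1, then B = 5.
Hence w_{16} = -1·16 + 5 + (-4)·65536 = -262155.

-262155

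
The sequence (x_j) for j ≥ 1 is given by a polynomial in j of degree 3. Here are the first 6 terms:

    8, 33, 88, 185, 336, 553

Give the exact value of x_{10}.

2321

1st diffs: 25, 55, 97, 151, 217.
2nd diffs: 30, 42, 54, 66.
3rd diffs: 12, 12, 12 (constant).
Newton forward-difference form: x_j = 8 + 25·C(j-1,1) + 30·C(j-1,2) + 12·C(j-1,3).
At j = 10: j-1 = 9, so x_{10} = 8 + 225 + 1080 + 1008 = 2321.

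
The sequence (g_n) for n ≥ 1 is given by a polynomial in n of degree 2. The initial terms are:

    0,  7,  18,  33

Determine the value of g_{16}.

1st diffs: 7, 11, 15.
2nd diffs: 4, 4 (constant).
So g_n = 2n^2 + n - 3.
Evaluating at n = 16 gives g_{16} = 525.

525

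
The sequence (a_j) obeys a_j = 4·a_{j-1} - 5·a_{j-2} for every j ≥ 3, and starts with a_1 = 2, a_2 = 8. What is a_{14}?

32248

Step forward from the initial values:
a_3 = 22;  a_4 = 48;  a_5 = 82;  …;  a_{11} = -12938;  a_{12} = -20592;  a_{13} = -17678;  a_{14} = 32248.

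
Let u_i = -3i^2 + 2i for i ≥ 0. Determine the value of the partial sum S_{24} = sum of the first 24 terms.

Over i = 0..23: Σi = 276, Σi² = 4324.
Total = (-3)·4324 + (2)·276 = -12420.

-12420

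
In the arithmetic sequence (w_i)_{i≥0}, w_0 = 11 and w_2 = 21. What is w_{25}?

136

Common difference d = (21 - 11) / (2 - 0) = 5.
w_i = 11 + (i - 0)·5.
w_{25} = 11 + 25·5 = 136.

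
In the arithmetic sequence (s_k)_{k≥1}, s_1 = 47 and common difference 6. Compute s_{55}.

s_k = 47 + (k - 1)·6.
s_{55} = 47 + 54·6 = 371.

371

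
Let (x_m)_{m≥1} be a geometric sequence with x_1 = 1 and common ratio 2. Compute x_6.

32

x_m = 1·2^(m-1).
x_6 = 1·2^5 = 32.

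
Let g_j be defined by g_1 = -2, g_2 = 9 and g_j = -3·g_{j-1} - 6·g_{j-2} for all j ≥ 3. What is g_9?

-4779

g_3 = -15; g_4 = -9; g_5 = 117; g_6 = -297; g_7 = 189; g_8 = 1215; g_9 = -4779.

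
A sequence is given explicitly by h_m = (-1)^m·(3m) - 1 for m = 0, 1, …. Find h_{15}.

-46

(-1)^15 = -1; 3m at m=15 is 45; so h_{15} = -46.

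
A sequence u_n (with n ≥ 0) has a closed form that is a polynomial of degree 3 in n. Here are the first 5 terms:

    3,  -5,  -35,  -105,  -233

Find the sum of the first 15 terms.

1st diffs: -8, -30, -70, -128.
2nd diffs: -22, -40, -58.
3rd diffs: -18, -18 (constant).
Newton forward-difference form: u_n = 3 + (-8)·C(n,1) + (-22)·C(n,2) + (-18)·C(n,3).
Continuing: …, -437, -735, -1145, -1685, …, u_{14} = -8663.
Summing n = 0..14 (15 terms) gives -35375.

-35375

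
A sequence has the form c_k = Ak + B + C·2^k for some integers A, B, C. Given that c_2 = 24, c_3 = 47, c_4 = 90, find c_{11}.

10271

Plug in k = 2, 3, 4: 2A + B + 4C = 24; 3A + B + 8C = 47; 4A + B + 16C = 90.
Subtracting the first from the second: A + 4C = 23.
Subtracting the second from the third: A + 8C = 43.
Solving: C = 5, A = 3, then B = -2.
Hence c_{11} = 3·11 + (-2) + 5·2048 = 10271.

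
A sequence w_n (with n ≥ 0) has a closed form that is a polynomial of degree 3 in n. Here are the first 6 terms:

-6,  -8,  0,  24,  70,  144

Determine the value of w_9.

840

1st diffs: -2, 8, 24, 46, 74.
2nd diffs: 10, 16, 22, 28.
3rd diffs: 6, 6, 6 (constant).
So w_n = n^3 + 2n^2 - 5n - 6.
Evaluating at n = 9 gives w_9 = 840.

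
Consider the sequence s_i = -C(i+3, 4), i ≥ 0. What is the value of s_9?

C(12, 4) = 495, so s_9 = -495.

-495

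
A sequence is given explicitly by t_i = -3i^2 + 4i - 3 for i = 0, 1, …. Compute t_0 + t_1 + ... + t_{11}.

Over i = 0..11: Σi = 66, Σi² = 506.
Total = (-3)·506 + (4)·66 + (-3)·12 = -1290.

-1290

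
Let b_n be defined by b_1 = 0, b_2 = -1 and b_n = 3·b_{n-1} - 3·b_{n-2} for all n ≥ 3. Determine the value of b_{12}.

243

b_3 = -3, b_4 = -6, b_5 = -9, b_6 = -9, b_7 = 0, b_8 = 27, b_9 = 81, b_{10} = 162, b_{11} = 243, b_{12} = 243.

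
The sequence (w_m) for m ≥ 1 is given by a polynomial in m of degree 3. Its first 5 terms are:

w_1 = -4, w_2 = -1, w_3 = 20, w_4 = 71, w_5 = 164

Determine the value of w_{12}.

1st diffs: 3, 21, 51, 93.
2nd diffs: 18, 30, 42.
3rd diffs: 12, 12 (constant).
Newton forward-difference form: w_m = -4 + 3·C(m-1,1) + 18·C(m-1,2) + 12·C(m-1,3).
At m = 12: m-1 = 11, so w_{12} = -4 + 33 + 990 + 1980 = 2999.

2999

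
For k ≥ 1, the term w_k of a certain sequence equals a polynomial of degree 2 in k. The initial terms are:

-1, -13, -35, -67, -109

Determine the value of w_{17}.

-1393

1st diffs: -12, -22, -32, -42.
2nd diffs: -10, -10, -10 (constant).
Newton forward-difference form: w_k = -1 + (-12)·C(k-1,1) + (-10)·C(k-1,2).
At k = 17: k-1 = 16, so w_{17} = -1 - 192 - 1200 = -1393.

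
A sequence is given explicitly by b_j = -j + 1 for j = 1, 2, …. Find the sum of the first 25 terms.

-300

Over j = 1..25: Σj = 325.
Total = (-1)·325 + (1)·25 = -300.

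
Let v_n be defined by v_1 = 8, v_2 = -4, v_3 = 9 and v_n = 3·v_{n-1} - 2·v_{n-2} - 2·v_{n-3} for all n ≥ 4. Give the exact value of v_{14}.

v_4 = 19; v_5 = 47; v_6 = 85; …; v_{11} = -2285; v_{12} = -5135; v_{13} = -9317; v_{14} = -13111.

-13111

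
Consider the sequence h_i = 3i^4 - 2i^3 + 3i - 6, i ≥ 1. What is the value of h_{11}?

41288

h_{11} = 3·11^4 - 2·11^3 + 3·11 - 6 = 41288.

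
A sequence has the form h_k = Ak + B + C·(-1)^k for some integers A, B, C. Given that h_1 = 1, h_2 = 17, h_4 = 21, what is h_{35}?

69

Write the equations: A + B - C = 1; 2A + B + C = 17; 4A + B + C = 21.
Subtracting the first from the second: A + 2C = 16.
Subtracting the second from the third: 2A = 4.
Solving: C = 7, A = 2, then B = 6.
Therefore h_{35} = 70 + 6 + 7·(-1) = 69.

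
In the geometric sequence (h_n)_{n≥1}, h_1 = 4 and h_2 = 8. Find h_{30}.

2147483648

Common ratio r = 2.
h_n = 4·2^(n-1).
h_{30} = 4·2^29 = 2147483648.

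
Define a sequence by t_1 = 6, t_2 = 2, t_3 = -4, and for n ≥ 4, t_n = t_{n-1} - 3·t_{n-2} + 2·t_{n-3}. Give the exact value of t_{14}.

t_4 = 2  t_5 = 18  t_6 = 4  …  t_{11} = -318  t_{12} = -364  t_{13} = 786  t_{14} = 1242.

1242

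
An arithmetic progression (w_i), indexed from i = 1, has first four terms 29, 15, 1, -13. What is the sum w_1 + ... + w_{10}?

-340

Common difference d = -14.
w_i = 29 + (i - 1)·(-14).
w_{10} = -97; S = 10·(29 + (-97))/2 = -340.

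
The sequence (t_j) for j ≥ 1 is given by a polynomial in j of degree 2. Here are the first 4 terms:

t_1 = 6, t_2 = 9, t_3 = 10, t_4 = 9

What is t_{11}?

-54

1st diffs: 3, 1, -1.
2nd diffs: -2, -2 (constant).
So t_j = -j^2 + 6j + 1.
Evaluating at j = 11 gives t_{11} = -54.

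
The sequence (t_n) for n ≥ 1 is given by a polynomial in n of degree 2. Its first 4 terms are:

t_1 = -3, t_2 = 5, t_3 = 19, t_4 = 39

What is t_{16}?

747

1st diffs: 8, 14, 20.
2nd diffs: 6, 6 (constant).
Newton forward-difference form: t_n = -3 + 8·C(n-1,1) + 6·C(n-1,2).
At n = 16: n-1 = 15, so t_{16} = -3 + 120 + 630 = 747.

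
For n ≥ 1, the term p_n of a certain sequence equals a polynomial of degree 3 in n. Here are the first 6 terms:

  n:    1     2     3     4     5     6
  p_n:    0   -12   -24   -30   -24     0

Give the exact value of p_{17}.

3168

1st diffs: -12, -12, -6, 6, 24.
2nd diffs: 0, 6, 12, 18.
3rd diffs: 6, 6, 6 (constant).
Newton forward-difference form: p_n = (-12)·C(n-1,1) + 6·C(n-1,3).
At n = 17: n-1 = 16, so p_{17} = -192 + 3360 = 3168.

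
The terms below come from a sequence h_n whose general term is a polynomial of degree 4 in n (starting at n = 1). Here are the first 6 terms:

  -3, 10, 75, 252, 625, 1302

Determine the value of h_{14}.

38542

1st diffs: 13, 65, 177, 373, 677.
2nd diffs: 52, 112, 196, 304.
3rd diffs: 60, 84, 108.
4th diffs: 24, 24 (constant).
Newton forward-difference form: h_n = -3 + 13·C(n-1,1) + 52·C(n-1,2) + 60·C(n-1,3) + 24·C(n-1,4).
At n = 14: n-1 = 13, so h_{14} = -3 + 169 + 4056 + 17160 + 17160 = 38542.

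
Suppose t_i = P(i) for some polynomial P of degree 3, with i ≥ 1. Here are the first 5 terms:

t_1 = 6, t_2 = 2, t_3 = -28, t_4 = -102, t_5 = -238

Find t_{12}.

1st diffs: -4, -30, -74, -136.
2nd diffs: -26, -44, -62.
3rd diffs: -18, -18 (constant).
Newton forward-difference form: t_i = 6 + (-4)·C(i-1,1) + (-26)·C(i-1,2) + (-18)·C(i-1,3).
At i = 12: i-1 = 11, so t_{12} = 6 - 44 - 1430 - 2970 = -4438.

-4438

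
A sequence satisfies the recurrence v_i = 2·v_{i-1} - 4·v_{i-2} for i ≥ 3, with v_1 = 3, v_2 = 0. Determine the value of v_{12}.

6144

Compute successive terms:
v_3 = -12, v_4 = -24, v_5 = 0, v_6 = 96, v_7 = 192, v_8 = 0, v_9 = -768, v_{10} = -1536, v_{11} = 0, v_{12} = 6144.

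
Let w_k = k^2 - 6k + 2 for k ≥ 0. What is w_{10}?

w_{10} = 1·10^2 - 6·10 + 2 = 42.

42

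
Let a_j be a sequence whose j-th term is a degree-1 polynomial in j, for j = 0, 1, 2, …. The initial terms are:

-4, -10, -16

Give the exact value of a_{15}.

-94

1st diffs: -6, -6 (constant).
So a_j = -6j - 4.
Evaluating at j = 15 gives a_{15} = -94.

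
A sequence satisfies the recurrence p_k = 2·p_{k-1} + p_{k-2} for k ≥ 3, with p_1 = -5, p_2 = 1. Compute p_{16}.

Step forward from the initial values:
p_3 = -3; p_4 = -5; p_5 = -13; …; p_{13} = -14845; p_{14} = -35839; p_{15} = -86523; p_{16} = -208885.

-208885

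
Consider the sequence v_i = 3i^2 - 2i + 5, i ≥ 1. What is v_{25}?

v_{25} = 3·25^2 - 2·25 + 5 = 1830.

1830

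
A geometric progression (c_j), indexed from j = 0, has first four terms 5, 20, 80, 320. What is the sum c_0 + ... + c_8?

Common ratio r = 4.
c_j = 5·4^(j-0).
S = 5·(4^9 - 1)/(4 - 1) = 5·(262144 - 1)/(3) = 436905.

436905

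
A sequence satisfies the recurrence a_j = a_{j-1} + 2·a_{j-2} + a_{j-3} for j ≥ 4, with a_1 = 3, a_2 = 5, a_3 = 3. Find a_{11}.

2808

Step forward from the initial values:
a_4 = 16; a_5 = 27; a_6 = 62; a_7 = 132; a_8 = 283; a_9 = 609; a_{10} = 1307; a_{11} = 2808.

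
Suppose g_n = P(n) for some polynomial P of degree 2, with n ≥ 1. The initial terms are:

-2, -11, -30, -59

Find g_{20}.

1st diffs: -9, -19, -29.
2nd diffs: -10, -10 (constant).
Newton forward-difference form: g_n = -2 + (-9)·C(n-1,1) + (-10)·C(n-1,2).
At n = 20: n-1 = 19, so g_{20} = -2 - 171 - 1710 = -1883.

-1883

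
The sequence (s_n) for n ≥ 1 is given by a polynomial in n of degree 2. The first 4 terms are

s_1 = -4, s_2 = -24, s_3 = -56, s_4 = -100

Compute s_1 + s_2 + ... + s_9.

1st diffs: -20, -32, -44.
2nd diffs: -12, -12 (constant).
So s_n = -6n^2 - 2n + 4.
Continuing: …, -156, -224, -304, -396, …, s_9 = -500.
Summing n = 1..9 (9 terms) gives -1764.

-1764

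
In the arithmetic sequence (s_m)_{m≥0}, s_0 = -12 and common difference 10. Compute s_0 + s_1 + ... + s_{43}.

s_m = -12 + (m - 0)·10.
s_{43} = 418; S = 44·(-12 + 418)/2 = 8932.

8932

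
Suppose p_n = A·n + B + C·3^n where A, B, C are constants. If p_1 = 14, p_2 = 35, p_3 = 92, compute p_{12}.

The three given values yield: A + B + 3C = 14; 2A + B + 9C = 35; 3A + B + 27C = 92.
Subtracting the first from the second: A + 6C = 21.
Subtracting the second from the third: A + 18C = 57.
Solving: C = 3, A = 3, then B = 2.
Therefore p_{12} = 36 + 2 + 3·531441 = 1594361.

1594361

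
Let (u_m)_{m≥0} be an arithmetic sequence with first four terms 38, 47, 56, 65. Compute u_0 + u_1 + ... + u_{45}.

Common difference d = 9.
u_m = 38 + (m - 0)·9.
u_{45} = 443; S = 46·(38 + 443)/2 = 11063.

11063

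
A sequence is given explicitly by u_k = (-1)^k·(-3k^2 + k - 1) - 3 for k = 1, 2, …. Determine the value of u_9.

(-1)^9 = -1; -3k^2 + k - 1 at k=9 is -235; so u_9 = 232.

232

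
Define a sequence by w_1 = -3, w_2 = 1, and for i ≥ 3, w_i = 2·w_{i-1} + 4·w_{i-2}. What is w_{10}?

-23552

Compute successive terms:
w_3 = -10, w_4 = -16, w_5 = -72, w_6 = -208, w_7 = -704, w_8 = -2240, w_9 = -7296, w_{10} = -23552.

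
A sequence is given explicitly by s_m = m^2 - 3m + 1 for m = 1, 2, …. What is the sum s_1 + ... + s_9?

Over m = 1..9: Σm = 45, Σm² = 285.
Total = (1)·285 + (-3)·45 + (1)·9 = 159.

159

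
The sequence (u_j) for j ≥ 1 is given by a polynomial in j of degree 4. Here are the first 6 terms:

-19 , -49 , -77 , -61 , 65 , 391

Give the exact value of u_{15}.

39055

1st diffs: -30, -28, 16, 126, 326.
2nd diffs: 2, 44, 110, 200.
3rd diffs: 42, 66, 90.
4th diffs: 24, 24 (constant).
Newton forward-difference form: u_j = -19 + (-30)·C(j-1,1) + 2·C(j-1,2) + 42·C(j-1,3) + 24·C(j-1,4).
At j = 15: j-1 = 14, so u_{15} = -19 - 420 + 182 + 15288 + 24024 = 39055.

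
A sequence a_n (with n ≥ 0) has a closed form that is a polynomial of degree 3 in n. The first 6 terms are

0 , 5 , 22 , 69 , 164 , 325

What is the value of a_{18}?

1st diffs: 5, 17, 47, 95, 161.
2nd diffs: 12, 30, 48, 66.
3rd diffs: 18, 18, 18 (constant).
Newton forward-difference form: a_n = 5·C(n,1) + 12·C(n,2) + 18·C(n,3).
At n = 18: n = 18, so a_{18} = 90 + 1836 + 14688 = 16614.

16614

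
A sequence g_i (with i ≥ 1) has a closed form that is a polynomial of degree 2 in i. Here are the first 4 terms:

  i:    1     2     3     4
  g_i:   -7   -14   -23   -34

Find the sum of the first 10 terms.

-625

1st diffs: -7, -9, -11.
2nd diffs: -2, -2 (constant).
Newton forward-difference form: g_i = -7 + (-7)·C(i-1,1) + (-2)·C(i-1,2).
Continuing: …, -47, -62, -79, -98, …, g_{10} = -142.
Summing i = 1..10 (10 terms) gives -625.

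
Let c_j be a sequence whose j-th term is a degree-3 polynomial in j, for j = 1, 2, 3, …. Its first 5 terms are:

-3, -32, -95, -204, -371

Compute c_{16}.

1st diffs: -29, -63, -109, -167.
2nd diffs: -34, -46, -58.
3rd diffs: -12, -12 (constant).
So c_j = -2j^3 - 5j^2 + 4.
Evaluating at j = 16 gives c_{16} = -9468.

-9468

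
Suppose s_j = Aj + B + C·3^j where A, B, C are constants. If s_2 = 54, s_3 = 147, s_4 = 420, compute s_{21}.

Write the equations: 2A + B + 9C = 54; 3A + B + 27C = 147; 4A + B + 81C = 420.
Subtracting the first from the second: A + 18C = 93.
Subtracting the second from the third: A + 54C = 273.
Solving: C = 5, A = 3, then B = 3.
Hence s_{21} = 3·21 + 3 + 5·10460353203 = 52301766081.

52301766081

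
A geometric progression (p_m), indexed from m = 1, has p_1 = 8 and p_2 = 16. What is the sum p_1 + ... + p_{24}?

Common ratio r = 2.
p_m = 8·2^(m-1).
S = 8·(2^24 - 1)/(2 - 1) = 8·(16777216 - 1)/(1) = 134217720.

134217720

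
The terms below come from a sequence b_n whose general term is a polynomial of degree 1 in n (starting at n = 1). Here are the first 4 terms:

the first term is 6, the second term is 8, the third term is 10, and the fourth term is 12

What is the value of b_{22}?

1st diffs: 2, 2, 2 (constant).
So b_n = 2n + 4.
Evaluating at n = 22 gives b_{22} = 48.

48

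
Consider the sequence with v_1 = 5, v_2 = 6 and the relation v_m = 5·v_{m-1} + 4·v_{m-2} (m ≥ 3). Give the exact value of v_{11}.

Step forward from the initial values:
v_3 = 50;  v_4 = 274;  v_5 = 1570;  v_6 = 8946;  v_7 = 51010;  v_8 = 290834;  v_9 = 1658210;  v_{10} = 9454386;  v_{11} = 53904770.

53904770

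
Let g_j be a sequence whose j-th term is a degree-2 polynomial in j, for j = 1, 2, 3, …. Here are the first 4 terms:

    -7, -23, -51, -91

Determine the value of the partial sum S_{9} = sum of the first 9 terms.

1st diffs: -16, -28, -40.
2nd diffs: -12, -12 (constant).
So g_j = -6j^2 + 2j - 3.
Continuing: …, -143, -207, -283, -371, …, g_9 = -471.
Summing j = 1..9 (9 terms) gives -1647.

-1647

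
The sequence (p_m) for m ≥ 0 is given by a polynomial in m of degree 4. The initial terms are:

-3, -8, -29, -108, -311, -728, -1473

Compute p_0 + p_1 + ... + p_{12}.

1st diffs: -5, -21, -79, -203, -417, -745.
2nd diffs: -16, -58, -124, -214, -328.
3rd diffs: -42, -66, -90, -114.
4th diffs: -24, -24, -24 (constant).
So p_m = -m^4 - m^3 + 2m^2 - 5m - 3.
Continuing: …, -2684, -4523, -7176, -10853, …, p_{12} = -22239.
Summing m = 0..12 (13 terms) gives -65923.

-65923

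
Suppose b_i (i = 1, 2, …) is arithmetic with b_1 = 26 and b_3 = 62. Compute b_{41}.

Common difference d = (62 - 26) / (3 - 1) = 18.
b_i = 26 + (i - 1)·18.
b_{41} = 26 + 40·18 = 746.

746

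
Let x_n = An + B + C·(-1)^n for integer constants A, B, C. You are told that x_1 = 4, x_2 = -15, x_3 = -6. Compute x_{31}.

At n = 1, 2, 3: A + B - C = 4; 2A + B + C = -15; 3A + B - C = -6.
Subtracting the first from the second: A + 2C = -19.
Subtracting the second from the third: A - 2C = 9.
Solving: C = -7, A = -5, then B = 2.
Hence x_{31} = -5·31 + 2 + (-7)·(-1) = -146.

-146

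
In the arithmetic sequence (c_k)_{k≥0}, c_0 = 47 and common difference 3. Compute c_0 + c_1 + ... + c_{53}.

c_k = 47 + (k - 0)·3.
c_{53} = 206; S = 54·(47 + 206)/2 = 6831.

6831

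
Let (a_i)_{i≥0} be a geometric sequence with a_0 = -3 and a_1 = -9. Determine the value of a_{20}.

Common ratio r = 3.
a_i = (-3)·3^(i-0).
a_{20} = (-3)·3^20 = -10460353203.

-10460353203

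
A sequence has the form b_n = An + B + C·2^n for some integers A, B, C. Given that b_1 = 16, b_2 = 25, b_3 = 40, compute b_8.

799

Write the equations: A + B + 2C = 16; 2A + B + 4C = 25; 3A + B + 8C = 40.
Subtracting the first from the second: A + 2C = 9.
Subtracting the second from the third: A + 4C = 15.
Solving: C = 3, A = 3, then B = 7.
So b_n = 3·n + 7 + 3·2^n; at n=8 this is 799.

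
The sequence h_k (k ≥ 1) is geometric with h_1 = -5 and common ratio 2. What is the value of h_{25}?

-83886080

h_k = (-5)·2^(k-1).
h_{25} = (-5)·2^24 = -83886080.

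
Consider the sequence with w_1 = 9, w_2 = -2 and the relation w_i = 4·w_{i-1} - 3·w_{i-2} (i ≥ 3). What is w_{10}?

w_3 = -35  w_4 = -134  w_5 = -431  w_6 = -1322  w_7 = -3995  w_8 = -12014  w_9 = -36071  w_{10} = -108242.
(Characteristic roots are 3 and 1.)

-108242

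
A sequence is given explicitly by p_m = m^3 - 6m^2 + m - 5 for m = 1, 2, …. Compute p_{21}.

p_{21} = 1·21^3 - 6·21^2 + 1·21 - 5 = 6631.

6631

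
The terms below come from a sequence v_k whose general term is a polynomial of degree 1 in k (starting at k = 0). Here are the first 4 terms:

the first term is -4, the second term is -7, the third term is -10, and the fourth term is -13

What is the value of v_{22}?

-70

1st diffs: -3, -3, -3 (constant).
So v_k = -3k - 4.
Evaluating at k = 22 gives v_{22} = -70.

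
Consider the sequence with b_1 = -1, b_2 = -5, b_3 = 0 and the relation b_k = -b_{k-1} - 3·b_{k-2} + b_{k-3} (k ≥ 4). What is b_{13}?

Applying the relation repeatedly:
b_4 = 14; b_5 = -19; b_6 = -23; b_7 = 94; b_8 = -44; b_9 = -261; b_{10} = 487; b_{11} = 252; b_{12} = -1974; b_{13} = 1705.

1705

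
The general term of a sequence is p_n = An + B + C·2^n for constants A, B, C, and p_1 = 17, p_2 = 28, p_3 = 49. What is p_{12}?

Write the equations: A + B + 2C = 17; 2A + B + 4C = 28; 3A + B + 8C = 49.
Subtracting the first from the second: A + 2C = 11.
Subtracting the second from the third: A + 4C = 21.
Solving: C = 5, A = 1, then B = 6.
Therefore p_{12} = 12 + 6 + 5·4096 = 20498.

20498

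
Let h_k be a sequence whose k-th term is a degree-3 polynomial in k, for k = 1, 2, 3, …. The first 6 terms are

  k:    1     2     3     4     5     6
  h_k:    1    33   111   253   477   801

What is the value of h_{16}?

13501

1st diffs: 32, 78, 142, 224, 324.
2nd diffs: 46, 64, 82, 100.
3rd diffs: 18, 18, 18 (constant).
Newton forward-difference form: h_k = 1 + 32·C(k-1,1) + 46·C(k-1,2) + 18·C(k-1,3).
At k = 16: k-1 = 15, so h_{16} = 1 + 480 + 4830 + 8190 = 13501.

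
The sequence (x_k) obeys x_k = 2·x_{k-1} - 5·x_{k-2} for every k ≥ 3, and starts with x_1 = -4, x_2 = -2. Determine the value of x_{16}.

Step forward from the initial values:
x_3 = 16, x_4 = 42, x_5 = 4, …, x_{13} = -36716, x_{14} = 69158, x_{15} = 321896, x_{16} = 298002.

298002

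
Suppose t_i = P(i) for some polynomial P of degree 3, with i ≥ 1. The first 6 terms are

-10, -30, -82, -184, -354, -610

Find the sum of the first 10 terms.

1st diffs: -20, -52, -102, -170, -256.
2nd diffs: -32, -50, -68, -86.
3rd diffs: -18, -18, -18 (constant).
Newton forward-difference form: t_i = -10 + (-20)·C(i-1,1) + (-32)·C(i-1,2) + (-18)·C(i-1,3).
Continuing: -970, -1452, -2074, -2854.
Summing i = 1..10 (10 terms) gives -8620.

-8620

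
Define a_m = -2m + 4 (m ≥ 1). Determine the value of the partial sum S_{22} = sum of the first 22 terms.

-418

Over m = 1..22: Σm = 253.
Total = (-2)·253 + (4)·22 = -418.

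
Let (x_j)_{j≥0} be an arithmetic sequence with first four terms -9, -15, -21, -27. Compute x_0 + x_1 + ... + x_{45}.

Common difference d = -6.
x_j = -9 + (j - 0)·(-6).
x_{45} = -279; S = 46·(-9 + (-279))/2 = -6624.

-6624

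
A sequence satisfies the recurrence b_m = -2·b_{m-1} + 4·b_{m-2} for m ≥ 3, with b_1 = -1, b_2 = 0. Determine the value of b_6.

Step forward from the initial values:
b_3 = -4, b_4 = 8, b_5 = -32, b_6 = 96.

96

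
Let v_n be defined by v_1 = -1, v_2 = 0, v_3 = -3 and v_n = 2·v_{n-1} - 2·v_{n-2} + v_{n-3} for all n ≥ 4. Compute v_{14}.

Iterate the recurrence:
v_4 = -7, v_5 = -8, v_6 = -5, …, v_{11} = -8, v_{12} = -5, v_{13} = -1, v_{14} = 0.

0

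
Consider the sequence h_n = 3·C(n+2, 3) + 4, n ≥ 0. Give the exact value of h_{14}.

1684

C(16, 3) = 560, so h_{14} = 1684.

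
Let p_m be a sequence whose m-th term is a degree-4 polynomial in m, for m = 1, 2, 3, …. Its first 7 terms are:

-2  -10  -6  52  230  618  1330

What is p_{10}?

1st diffs: -8, 4, 58, 178, 388, 712.
2nd diffs: 12, 54, 120, 210, 324.
3rd diffs: 42, 66, 90, 114.
4th diffs: 24, 24, 24 (constant).
Newton forward-difference form: p_m = -2 + (-8)·C(m-1,1) + 12·C(m-1,2) + 42·C(m-1,3) + 24·C(m-1,4).
At m = 10: m-1 = 9, so p_{10} = -2 - 72 + 432 + 3528 + 3024 = 6910.

6910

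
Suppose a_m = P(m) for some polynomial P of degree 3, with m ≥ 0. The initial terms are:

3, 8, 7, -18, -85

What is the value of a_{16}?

1st diffs: 5, -1, -25, -67.
2nd diffs: -6, -24, -42.
3rd diffs: -18, -18 (constant).
Newton forward-difference form: a_m = 3 + 5·C(m,1) + (-6)·C(m,2) + (-18)·C(m,3).
At m = 16: m = 16, so a_{16} = 3 + 80 - 720 - 10080 = -10717.

-10717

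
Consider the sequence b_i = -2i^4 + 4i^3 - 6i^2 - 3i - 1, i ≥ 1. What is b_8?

-6553

b_8 = -2·8^4 + 4·8^3 - 6·8^2 - 3·8 - 1 = -6553.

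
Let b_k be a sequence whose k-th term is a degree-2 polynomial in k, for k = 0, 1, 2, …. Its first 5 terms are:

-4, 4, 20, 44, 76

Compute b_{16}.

1084

1st diffs: 8, 16, 24, 32.
2nd diffs: 8, 8, 8 (constant).
Newton forward-difference form: b_k = -4 + 8·C(k,1) + 8·C(k,2).
At k = 16: k = 16, so b_{16} = -4 + 128 + 960 = 1084.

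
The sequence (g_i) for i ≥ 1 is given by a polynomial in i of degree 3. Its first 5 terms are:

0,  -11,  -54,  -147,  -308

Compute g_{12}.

1st diffs: -11, -43, -93, -161.
2nd diffs: -32, -50, -68.
3rd diffs: -18, -18 (constant).
Newton forward-difference form: g_i = (-11)·C(i-1,1) + (-32)·C(i-1,2) + (-18)·C(i-1,3).
At i = 12: i-1 = 11, so g_{12} = -121 - 1760 - 2970 = -4851.

-4851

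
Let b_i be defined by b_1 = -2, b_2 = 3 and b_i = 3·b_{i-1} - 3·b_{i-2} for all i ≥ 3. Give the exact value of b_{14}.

2187

Iterate the recurrence:
b_3 = 15, b_4 = 36, b_5 = 63, …, b_{11} = -1701, b_{12} = -2187, b_{13} = -1458, b_{14} = 2187.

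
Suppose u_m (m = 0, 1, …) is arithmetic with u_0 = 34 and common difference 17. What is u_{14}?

u_m = 34 + (m - 0)·17.
u_{14} = 34 + 14·17 = 272.

272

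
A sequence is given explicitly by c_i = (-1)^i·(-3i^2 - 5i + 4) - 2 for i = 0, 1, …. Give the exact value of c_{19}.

1172

(-1)^19 = -1; -3i^2 - 5i + 4 at i=19 is -1174; so c_{19} = 1172.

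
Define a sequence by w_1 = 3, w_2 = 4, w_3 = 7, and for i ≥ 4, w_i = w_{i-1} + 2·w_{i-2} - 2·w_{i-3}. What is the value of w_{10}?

w_4 = 9; w_5 = 15; w_6 = 19; w_7 = 31; w_8 = 39; w_9 = 63; w_{10} = 79.

79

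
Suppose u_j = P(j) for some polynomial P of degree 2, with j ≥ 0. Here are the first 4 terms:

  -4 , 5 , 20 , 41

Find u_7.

1st diffs: 9, 15, 21.
2nd diffs: 6, 6 (constant).
Newton forward-difference form: u_j = -4 + 9·C(j,1) + 6·C(j,2).
At j = 7: j = 7, so u_7 = -4 + 63 + 126 = 185.

185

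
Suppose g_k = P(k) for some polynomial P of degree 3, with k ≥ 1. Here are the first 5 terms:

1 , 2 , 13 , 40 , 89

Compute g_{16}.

1st diffs: 1, 11, 27, 49.
2nd diffs: 10, 16, 22.
3rd diffs: 6, 6 (constant).
So g_k = k^3 - k^2 - 3k + 4.
Evaluating at k = 16 gives g_{16} = 3796.

3796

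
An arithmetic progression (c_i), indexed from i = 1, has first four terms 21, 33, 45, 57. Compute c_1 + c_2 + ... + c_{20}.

2700

Common difference d = 12.
c_i = 21 + (i - 1)·12.
c_{20} = 249; S = 20·(21 + 249)/2 = 2700.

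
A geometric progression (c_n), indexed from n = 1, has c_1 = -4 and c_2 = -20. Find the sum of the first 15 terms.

-30517578124

Common ratio r = 5.
c_n = (-4)·5^(n-1).
S = (-4)·(5^15 - 1)/(5 - 1) = (-4)·(30517578125 - 1)/(4) = -30517578124.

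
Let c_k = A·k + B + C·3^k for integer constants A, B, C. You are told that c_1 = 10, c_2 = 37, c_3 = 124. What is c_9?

Plug in k = 1, 2, 3: A + B + 3C = 10; 2A + B + 9C = 37; 3A + B + 27C = 124.
Subtracting the first from the second: A + 6C = 27.
Subtracting the second from the third: A + 18C = 87.
Solving: C = 5, A = -3, then B = -2.
Therefore c_9 = -27 + (-2) + 5·19683 = 98386.

98386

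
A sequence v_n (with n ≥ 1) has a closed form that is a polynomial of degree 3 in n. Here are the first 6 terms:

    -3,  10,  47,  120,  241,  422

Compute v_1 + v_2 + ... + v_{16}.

36792

1st diffs: 13, 37, 73, 121, 181.
2nd diffs: 24, 36, 48, 60.
3rd diffs: 12, 12, 12 (constant).
So v_n = 2n^3 - n - 4.
Continuing: …, 675, 1012, 1445, 1986, …, v_{16} = 8172.
Summing n = 1..16 (16 terms) gives 36792.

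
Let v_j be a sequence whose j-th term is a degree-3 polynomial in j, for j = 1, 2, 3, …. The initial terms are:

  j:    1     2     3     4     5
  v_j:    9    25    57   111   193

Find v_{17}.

1st diffs: 16, 32, 54, 82.
2nd diffs: 16, 22, 28.
3rd diffs: 6, 6 (constant).
Newton forward-difference form: v_j = 9 + 16·C(j-1,1) + 16·C(j-1,2) + 6·C(j-1,3).
At j = 17: j-1 = 16, so v_{17} = 9 + 256 + 1920 + 3360 = 5545.

5545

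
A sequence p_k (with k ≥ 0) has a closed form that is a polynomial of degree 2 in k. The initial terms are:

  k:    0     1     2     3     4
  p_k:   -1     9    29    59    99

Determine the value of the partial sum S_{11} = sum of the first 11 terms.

2189

1st diffs: 10, 20, 30, 40.
2nd diffs: 10, 10, 10 (constant).
So p_k = 5k^2 + 5k - 1.
Continuing: …, 149, 209, 279, 359, …, p_{10} = 549.
Summing k = 0..10 (11 terms) gives 2189.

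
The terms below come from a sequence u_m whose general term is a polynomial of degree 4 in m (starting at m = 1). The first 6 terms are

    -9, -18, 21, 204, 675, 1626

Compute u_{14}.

1st diffs: -9, 39, 183, 471, 951.
2nd diffs: 48, 144, 288, 480.
3rd diffs: 96, 144, 192.
4th diffs: 48, 48 (constant).
Newton forward-difference form: u_m = -9 + (-9)·C(m-1,1) + 48·C(m-1,2) + 96·C(m-1,3) + 48·C(m-1,4).
At m = 14: m-1 = 13, so u_{14} = -9 - 117 + 3744 + 27456 + 34320 = 65394.

65394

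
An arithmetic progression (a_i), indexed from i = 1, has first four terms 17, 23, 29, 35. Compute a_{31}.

Common difference d = 6.
a_i = 17 + (i - 1)·6.
a_{31} = 17 + 30·6 = 197.

197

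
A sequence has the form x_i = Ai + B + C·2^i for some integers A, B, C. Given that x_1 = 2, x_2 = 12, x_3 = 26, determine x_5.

86

At i = 1, 2, 3: A + B + 2C = 2; 2A + B + 4C = 12; 3A + B + 8C = 26.
Subtracting the first from the second: A + 2C = 10.
Subtracting the second from the third: A + 4C = 14.
Solving: C = 2, A = 6, then B = -8.
So x_i = 6·i + (-8) + 2·2^i; at i=5 this is 86.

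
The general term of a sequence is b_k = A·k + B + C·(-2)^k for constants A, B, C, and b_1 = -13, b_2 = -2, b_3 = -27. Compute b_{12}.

8172

Plug in k = 1, 2, 3: A + B - 2C = -13; 2A + B + 4C = -2; 3A + B - 8C = -27.
Subtracting the first from the second: A + 6C = 11.
Subtracting the second from the third: A - 12C = -25.
Solving: C = 2, A = -1, then B = -8.
Therefore b_{12} = -12 + (-8) + 2·4096 = 8172.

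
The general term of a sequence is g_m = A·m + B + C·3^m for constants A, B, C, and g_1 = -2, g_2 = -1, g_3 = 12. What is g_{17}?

129140078

At m = 1, 2, 3: A + B + 3C = -2; 2A + B + 9C = -1; 3A + B + 27C = 12.
Subtracting the first from the second: A + 6C = 1.
Subtracting the second from the third: A + 18C = 13.
Solving: C = 1, A = -5, then B = 0.
Hence g_{17} = -5·17 + 0 + 1·129140163 = 129140078.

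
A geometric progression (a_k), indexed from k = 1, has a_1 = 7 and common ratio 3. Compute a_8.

15309

a_k = 7·3^(k-1).
a_8 = 7·3^7 = 15309.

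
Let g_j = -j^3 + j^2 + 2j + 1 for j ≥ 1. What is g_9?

-629

g_9 = -1·9^3 + 1·9^2 + 2·9 + 1 = -629.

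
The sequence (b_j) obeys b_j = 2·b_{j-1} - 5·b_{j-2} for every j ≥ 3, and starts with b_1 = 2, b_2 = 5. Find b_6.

Step forward from the initial values:
b_3 = 0, b_4 = -25, b_5 = -50, b_6 = 25.

25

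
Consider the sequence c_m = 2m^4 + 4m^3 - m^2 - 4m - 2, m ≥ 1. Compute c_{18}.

232882

c_{18} = 2·18^4 + 4·18^3 - 1·18^2 - 4·18 - 2 = 232882.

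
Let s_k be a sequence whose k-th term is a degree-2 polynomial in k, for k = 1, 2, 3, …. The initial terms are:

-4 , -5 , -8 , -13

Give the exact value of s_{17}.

1st diffs: -1, -3, -5.
2nd diffs: -2, -2 (constant).
Newton forward-difference form: s_k = -4 + (-1)·C(k-1,1) + (-2)·C(k-1,2).
At k = 17: k-1 = 16, so s_{17} = -4 - 16 - 240 = -260.

-260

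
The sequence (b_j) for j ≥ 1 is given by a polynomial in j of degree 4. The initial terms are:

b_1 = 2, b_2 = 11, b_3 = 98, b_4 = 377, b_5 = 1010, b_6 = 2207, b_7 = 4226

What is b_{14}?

1st diffs: 9, 87, 279, 633, 1197, 2019.
2nd diffs: 78, 192, 354, 564, 822.
3rd diffs: 114, 162, 210, 258.
4th diffs: 48, 48, 48 (constant).
So b_j = 2j^4 - j^3 - 5j^2 + j + 5.
Evaluating at j = 14 gives b_{14} = 73127.

73127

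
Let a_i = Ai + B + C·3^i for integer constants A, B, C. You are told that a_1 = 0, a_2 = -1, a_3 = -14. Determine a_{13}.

-1594260

Plug in i = 1, 2, 3: A + B + 3C = 0; 2A + B + 9C = -1; 3A + B + 27C = -14.
Subtracting the first from the second: A + 6C = -1.
Subtracting the second from the third: A + 18C = -13.
Solving: C = -1, A = 5, then B = -2.
Hence a_{13} = 5·13 + (-2) + (-1)·1594323 = -1594260.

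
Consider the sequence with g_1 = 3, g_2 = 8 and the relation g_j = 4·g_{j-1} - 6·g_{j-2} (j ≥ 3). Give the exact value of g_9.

Compute successive terms:
g_3 = 14, g_4 = 8, g_5 = -52, g_6 = -256, g_7 = -712, g_8 = -1312, g_9 = -976.

-976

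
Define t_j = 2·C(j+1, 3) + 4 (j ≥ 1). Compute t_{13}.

C(14, 3) = 364, so t_{13} = 732.

732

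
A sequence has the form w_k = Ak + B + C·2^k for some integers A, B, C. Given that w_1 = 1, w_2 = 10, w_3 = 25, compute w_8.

784

Write the equations: A + B + 2C = 1; 2A + B + 4C = 10; 3A + B + 8C = 25.
Subtracting the first from the second: A + 2C = 9.
Subtracting the second from the third: A + 4C = 15.
Solving: C = 3, A = 3, then B = -8.
Hence w_8 = 3·8 + (-8) + 3·256 = 784.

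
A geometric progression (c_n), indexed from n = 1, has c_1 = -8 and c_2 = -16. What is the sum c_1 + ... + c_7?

Common ratio r = 2.
c_n = (-8)·2^(n-1).
S = (-8)·(2^7 - 1)/(2 - 1) = (-8)·(128 - 1)/(1) = -1016.

-1016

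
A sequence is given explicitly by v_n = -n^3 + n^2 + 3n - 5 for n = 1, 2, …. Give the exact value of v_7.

-278

v_7 = -1·7^3 + 1·7^2 + 3·7 - 5 = -278.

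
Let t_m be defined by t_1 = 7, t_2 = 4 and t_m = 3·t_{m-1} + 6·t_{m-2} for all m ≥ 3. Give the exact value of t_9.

316386

Compute successive terms:
t_3 = 54  t_4 = 186  t_5 = 882  t_6 = 3762  t_7 = 16578  t_8 = 72306  t_9 = 316386.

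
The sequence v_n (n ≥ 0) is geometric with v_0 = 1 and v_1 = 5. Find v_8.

Common ratio r = 5.
v_n = 1·5^(n-0).
v_8 = 1·5^8 = 390625.

390625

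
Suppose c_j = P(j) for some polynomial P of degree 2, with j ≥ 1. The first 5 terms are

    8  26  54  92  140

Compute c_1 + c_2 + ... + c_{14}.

5390

1st diffs: 18, 28, 38, 48.
2nd diffs: 10, 10, 10 (constant).
Newton forward-difference form: c_j = 8 + 18·C(j-1,1) + 10·C(j-1,2).
Continuing: …, 198, 266, 344, 432, …, c_{14} = 1022.
Summing j = 1..14 (14 terms) gives 5390.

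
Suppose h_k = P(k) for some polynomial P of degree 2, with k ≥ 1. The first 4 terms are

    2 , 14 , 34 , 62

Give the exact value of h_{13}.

674

1st diffs: 12, 20, 28.
2nd diffs: 8, 8 (constant).
Newton forward-difference form: h_k = 2 + 12·C(k-1,1) + 8·C(k-1,2).
At k = 13: k-1 = 12, so h_{13} = 2 + 144 + 528 = 674.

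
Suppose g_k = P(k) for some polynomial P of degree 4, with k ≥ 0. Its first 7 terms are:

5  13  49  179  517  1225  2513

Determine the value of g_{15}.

1st diffs: 8, 36, 130, 338, 708, 1288.
2nd diffs: 28, 94, 208, 370, 580.
3rd diffs: 66, 114, 162, 210.
4th diffs: 48, 48, 48 (constant).
So g_k = 2k^4 - k^3 + 3k^2 + 4k + 5.
Evaluating at k = 15 gives g_{15} = 98615.

98615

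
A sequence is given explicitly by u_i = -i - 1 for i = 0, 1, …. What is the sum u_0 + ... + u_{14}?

-120

Over i = 0..14: Σi = 105.
Total = (-1)·105 + (-1)·15 = -120.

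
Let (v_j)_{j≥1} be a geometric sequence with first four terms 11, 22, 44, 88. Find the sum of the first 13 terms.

90101

Common ratio r = 2.
v_j = 11·2^(j-1).
S = 11·(2^13 - 1)/(2 - 1) = 11·(8192 - 1)/(1) = 90101.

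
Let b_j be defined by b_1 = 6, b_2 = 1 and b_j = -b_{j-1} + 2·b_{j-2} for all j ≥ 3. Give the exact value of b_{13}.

6831

Applying the relation repeatedly:
b_3 = 11, b_4 = -9, b_5 = 31, …, b_{10} = -849, b_{11} = 1711, b_{12} = -3409, b_{13} = 6831.
(Characteristic roots are 1 and -2.)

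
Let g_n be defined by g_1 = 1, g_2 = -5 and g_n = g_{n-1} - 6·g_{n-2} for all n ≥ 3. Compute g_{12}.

Step forward from the initial values:
g_3 = -11;  g_4 = 19;  g_5 = 85;  g_6 = -29;  g_7 = -539;  g_8 = -365;  g_9 = 2869;  g_{10} = 5059;  g_{11} = -12155;  g_{12} = -42509.

-42509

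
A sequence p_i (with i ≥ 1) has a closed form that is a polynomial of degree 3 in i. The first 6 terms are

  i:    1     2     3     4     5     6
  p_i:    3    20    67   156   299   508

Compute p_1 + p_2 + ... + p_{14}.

24521

1st diffs: 17, 47, 89, 143, 209.
2nd diffs: 30, 42, 54, 66.
3rd diffs: 12, 12, 12 (constant).
So p_i = 2i^3 + 3i^2 - 6i + 4.
Continuing: …, 795, 1172, 1651, 2244, …, p_{14} = 5996.
Summing i = 1..14 (14 terms) gives 24521.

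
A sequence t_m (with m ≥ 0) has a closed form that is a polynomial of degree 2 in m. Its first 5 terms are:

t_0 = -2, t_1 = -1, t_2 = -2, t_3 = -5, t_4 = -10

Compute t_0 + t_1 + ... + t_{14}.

1st diffs: 1, -1, -3, -5.
2nd diffs: -2, -2, -2 (constant).
So t_m = -m^2 + 2m - 2.
Continuing: …, -17, -26, -37, -50, …, t_{14} = -170.
Summing m = 0..14 (15 terms) gives -835.

-835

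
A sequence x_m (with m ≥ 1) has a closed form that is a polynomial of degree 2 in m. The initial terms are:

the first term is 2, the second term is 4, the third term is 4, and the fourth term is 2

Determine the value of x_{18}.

1st diffs: 2, 0, -2.
2nd diffs: -2, -2 (constant).
So x_m = -m^2 + 5m - 2.
Evaluating at m = 18 gives x_{18} = -236.

-236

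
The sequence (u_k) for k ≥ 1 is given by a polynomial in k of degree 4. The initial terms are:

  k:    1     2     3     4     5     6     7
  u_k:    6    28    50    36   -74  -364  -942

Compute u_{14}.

1st diffs: 22, 22, -14, -110, -290, -578.
2nd diffs: 0, -36, -96, -180, -288.
3rd diffs: -36, -60, -84, -108.
4th diffs: -24, -24, -24 (constant).
Newton forward-difference form: u_k = 6 + 22·C(k-1,1) + (-36)·C(k-1,3) + (-24)·C(k-1,4).
At k = 14: k-1 = 13, so u_{14} = 6 + 286 - 10296 - 17160 = -27164.

-27164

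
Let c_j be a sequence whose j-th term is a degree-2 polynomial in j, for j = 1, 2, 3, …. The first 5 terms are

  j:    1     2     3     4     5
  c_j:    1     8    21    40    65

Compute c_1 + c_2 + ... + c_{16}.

4216

1st diffs: 7, 13, 19, 25.
2nd diffs: 6, 6, 6 (constant).
Newton forward-difference form: c_j = 1 + 7·C(j-1,1) + 6·C(j-1,2).
Continuing: …, 96, 133, 176, 225, …, c_{16} = 736.
Summing j = 1..16 (16 terms) gives 4216.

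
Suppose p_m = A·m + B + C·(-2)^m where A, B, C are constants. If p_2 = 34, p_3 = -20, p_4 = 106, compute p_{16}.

327778

The three given values yield: 2A + B + 4C = 34; 3A + B - 8C = -20; 4A + B + 16C = 106.
Subtracting the first from the second: A - 12C = -54.
Subtracting the second from the third: A + 24C = 126.
Solving: C = 5, A = 6, then B = 2.
Therefore p_{16} = 96 + 2 + 5·65536 = 327778.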